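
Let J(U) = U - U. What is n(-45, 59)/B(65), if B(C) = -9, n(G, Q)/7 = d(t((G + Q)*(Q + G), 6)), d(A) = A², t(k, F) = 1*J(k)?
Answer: 0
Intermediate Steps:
J(U) = 0
t(k, F) = 0 (t(k, F) = 1*0 = 0)
n(G, Q) = 0 (n(G, Q) = 7*0² = 7*0 = 0)
n(-45, 59)/B(65) = 0/(-9) = 0*(-⅑) = 0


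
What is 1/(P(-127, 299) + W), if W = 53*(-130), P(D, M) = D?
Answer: -1/7017 ≈ -0.00014251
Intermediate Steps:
W = -6890
1/(P(-127, 299) + W) = 1/(-127 - 6890) = 1/(-7017) = -1/7017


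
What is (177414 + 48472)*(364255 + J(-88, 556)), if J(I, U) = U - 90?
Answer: 82385367806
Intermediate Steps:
J(I, U) = -90 + U
(177414 + 48472)*(364255 + J(-88, 556)) = (177414 + 48472)*(364255 + (-90 + 556)) = 225886*(364255 + 466) = 225886*364721 = 82385367806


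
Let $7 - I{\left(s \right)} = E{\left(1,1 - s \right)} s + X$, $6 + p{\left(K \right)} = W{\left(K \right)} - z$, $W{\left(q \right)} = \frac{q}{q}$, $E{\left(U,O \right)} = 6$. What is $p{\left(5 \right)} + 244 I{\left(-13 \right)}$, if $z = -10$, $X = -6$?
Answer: $22209$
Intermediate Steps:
$W{\left(q \right)} = 1$
$p{\left(K \right)} = 5$ ($p{\left(K \right)} = -6 + \left(1 - -10\right) = -6 + \left(1 + 10\right) = -6 + 11 = 5$)
$I{\left(s \right)} = 13 - 6 s$ ($I{\left(s \right)} = 7 - \left(6 s - 6\right) = 7 - \left(-6 + 6 s\right) = 13 - 6 s$)
$p{\left(5 \right)} + 244 I{\left(-13 \right)} = 5 + 244 \left(13 - -78\right) = 5 + 244 \left(13 + 78\right) = 5 + 244 \cdot 91 = 5 + 22204 = 22209$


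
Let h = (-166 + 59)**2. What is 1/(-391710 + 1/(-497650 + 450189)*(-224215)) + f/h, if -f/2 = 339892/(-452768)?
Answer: 354198890199174105089/2700968381659430574177460 ≈ 0.00013114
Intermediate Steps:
f = 84973/56596 (f = -679784/(-452768) = -679784*(-1)/452768 = -2*(-84973/113192) = 84973/56596 ≈ 1.5014)
h = 11449 (h = (-107)**2 = 11449)
1/(-391710 + 1/(-497650 + 450189)*(-224215)) + f/h = 1/(-391710 + 1/(-497650 + 450189)*(-224215)) + (84973/56596)/11449 = -1/224215/(-391710 + 1/(-47461)) + (84973/56596)*(1/11449) = -1/224215/(-391710 - 1/47461) + 84973/647967604 = -1/224215/(-18590948311/47461) + 84973/647967604 = -47461/18590948311*(-1/224215) + 84973/647967604 = 47461/4168369475550865 + 84973/647967604 = 354198890199174105089/2700968381659430574177460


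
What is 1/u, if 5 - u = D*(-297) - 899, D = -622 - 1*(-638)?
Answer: 1/5656 ≈ 0.00017680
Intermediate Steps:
D = 16 (D = -622 + 638 = 16)
u = 5656 (u = 5 - (16*(-297) - 899) = 5 - (-4752 - 899) = 5 - 1*(-5651) = 5 + 5651 = 5656)
1/u = 1/5656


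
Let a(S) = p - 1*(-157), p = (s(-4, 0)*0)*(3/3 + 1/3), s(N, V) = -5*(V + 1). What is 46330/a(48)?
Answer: 46330/157 ≈ 295.10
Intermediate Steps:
s(N, V) = -5 - 5*V (s(N, V) = -5*(1 + V) = -5 - 5*V)
p = 0 (p = ((-5 - 5*0)*0)*(3/3 + 1/3) = ((-5 + 0)*0)*(3*(⅓) + 1*(⅓)) = (-5*0)*(1 + ⅓) = 0*(4/3) = 0)
a(S) = 157 (a(S) = 0 - 1*(-157) = 0 + 157 = 157)
46330/a(48) = 46330/157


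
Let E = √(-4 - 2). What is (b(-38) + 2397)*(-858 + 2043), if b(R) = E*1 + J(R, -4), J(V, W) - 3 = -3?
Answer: 2840445 + 1185*I*√6 ≈ 2.8404e+6 + 2902.6*I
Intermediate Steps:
E = I*√6 (E = √(-6) = I*√6 ≈ 2.4495*I)
J(V, W) = 0 (J(V, W) = 3 - 3 = 0)
b(R) = I*√6 (b(R) = (I*√6)*1 + 0 = I*√6 + 0 = I*√6)
(b(-38) + 2397)*(-858 + 2043) = (I*√6 + 2397)*(-858 + 2043) = (2397 + I*√6)*1185 = 2840445 + 1185*I*√6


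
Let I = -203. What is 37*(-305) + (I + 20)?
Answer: -11468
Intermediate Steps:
37*(-305) + (I + 20) = 37*(-305) + (-203 + 20) = -11285 - 183 = -11468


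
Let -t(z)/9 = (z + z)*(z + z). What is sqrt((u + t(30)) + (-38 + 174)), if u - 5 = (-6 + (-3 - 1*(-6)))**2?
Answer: 5*I*sqrt(1290) ≈ 179.58*I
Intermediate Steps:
t(z) = -36*z**2 (t(z) = -9*(z + z)*(z + z) = -9*2*z*2*z = -36*z**2)
u = 14 (u = 5 + (-6 + (-3 - 1*(-6)))**2 = 5 + (-6 + (-3 + 6))**2 = 5 + (-6 + 3)**2 = 5 + (-3)**2 = 5 + 9 = 14)
sqrt((u + t(30)) + (-38 + 174)) = sqrt((14 - 36*30**2) + (-38 + 174)) = sqrt((14 - 36*900) + 136) = sqrt((14 - 32400) + 136) = sqrt(-32386 + 136) = sqrt(-32250) = 5*I*sqrt(1290)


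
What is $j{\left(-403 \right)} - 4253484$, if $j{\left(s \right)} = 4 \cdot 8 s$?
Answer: $-4266380$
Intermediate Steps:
$j{\left(s \right)} = 32 s$
$j{\left(-403 \right)} - 4253484 = 32 \left(-403\right) - 4253484 = -12896 - 4253484 = -4266380$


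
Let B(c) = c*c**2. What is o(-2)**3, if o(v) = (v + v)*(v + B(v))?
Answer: 64000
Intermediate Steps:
B(c) = c**3
o(v) = 2*v*(v + v**3) (o(v) = (v + v)*(v + v**3) = (2*v)*(v + v**3) = 2*v*(v + v**3))
o(-2)**3 = (2*(-2)**2*(1 + (-2)**2))**3 = (2*4*(1 + 4))**3 = (2*4*5)**3 = 40**3 = 64000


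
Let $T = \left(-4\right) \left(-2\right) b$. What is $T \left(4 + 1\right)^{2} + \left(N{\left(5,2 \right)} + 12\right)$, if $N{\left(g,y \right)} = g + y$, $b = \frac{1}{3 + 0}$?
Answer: $\frac{257}{3} \approx 85.667$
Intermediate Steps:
$b = \frac{1}{3} \approx 0.33333$
$T = \frac{8}{3}$ ($T = \left(-4\right) \left(-2\right) \frac{1}{3} = 8 \cdot \frac{1}{3} = \frac{8}{3} \approx 2.6667$)
$T \left(4 + 1\right)^{2} + \left(N{\left(5,2 \right)} + 12\right) = \frac{8 \left(4 + 1\right)^{2}}{3} + \left(\left(5 + 2\right) + 12\right) = \frac{8 \cdot 5^{2}}{3} + \left(7 + 12\right) = \frac{8}{3} \cdot 25 + 19 = \frac{200}{3} + 19 = \frac{257}{3}$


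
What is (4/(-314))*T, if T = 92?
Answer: -184/157 ≈ -1.1720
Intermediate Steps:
(4/(-314))*T = (4/(-314))*92 = (4*(-1/314))*92 = -2/157*92 = -184/157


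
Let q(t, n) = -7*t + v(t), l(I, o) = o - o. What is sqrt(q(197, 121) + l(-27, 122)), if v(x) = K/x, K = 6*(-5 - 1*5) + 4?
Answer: 3*I*sqrt(5947627)/197 ≈ 37.139*I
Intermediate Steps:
K = -56 (K = 6*(-5 - 5) + 4 = 6*(-10) + 4 = -60 + 4 = -56)
v(x) = -56/x
l(I, o) = 0
q(t, n) = -56/t - 7*t (q(t, n) = -7*t - 56/t = -56/t - 7*t)
sqrt(q(197, 121) + l(-27, 122)) = sqrt((-56/197 - 7*197) + 0) = sqrt((-56*1/197 - 1379) + 0) = sqrt((-56/197 - 1379) + 0) = sqrt(-271719/197 + 0) = sqrt(-271719/197) = 3*I*sqrt(5947627)/197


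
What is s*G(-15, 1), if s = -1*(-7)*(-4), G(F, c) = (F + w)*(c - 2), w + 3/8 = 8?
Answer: -413/2 ≈ -206.50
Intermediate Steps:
w = 61/8 (w = -3/8 + 8 = 61/8 ≈ 7.6250)
G(F, c) = (-2 + c)*(61/8 + F) (G(F, c) = (F + 61/8)*(c - 2) = (61/8 + F)*(-2 + c) = (-2 + c)*(61/8 + F))
s = -28 (s = 7*(-4) = -28)
s*G(-15, 1) = -28*(-61/4 - 2*(-15) + (61/8)*1 - 15*1) = -28*(-61/4 + 30 + 61/8 - 15) = -28*59/8 = -413/2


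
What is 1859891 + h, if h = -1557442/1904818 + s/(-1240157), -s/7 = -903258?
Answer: 2196778508543525932/1181136688213 ≈ 1.8599e+6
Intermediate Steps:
s = 6322806 (s = -7*(-903258) = 6322806)
h = -6987633638851/1181136688213 (h = -1557442/1904818 + 6322806/(-1240157) = -1557442*1/1904818 + 6322806*(-1/1240157) = -778721/952409 - 6322806/1240157 = -6987633638851/1181136688213 ≈ -5.9160)
1859891 + h = 1859891 - 6987633638851/1181136688213 = 2196778508543525932/1181136688213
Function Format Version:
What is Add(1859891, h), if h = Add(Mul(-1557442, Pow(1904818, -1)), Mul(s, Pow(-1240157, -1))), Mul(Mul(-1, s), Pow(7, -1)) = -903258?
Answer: Rational(2196778508543525932, 1181136688213) ≈ 1.8599e+6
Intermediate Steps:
s = 6322806 (s = Mul(-7, -903258) = 6322806)
h = Rational(-6987633638851, 1181136688213) (h = Add(Mul(-1557442, Pow(1904818, -1)), Mul(6322806, Pow(-1240157, -1))) = Add(Mul(-1557442, Rational(1, 1904818)), Mul(6322806, Rational(-1, 1240157))) = Add(Rational(-778721, 952409), Rational(-6322806, 1240157)) = Rational(-6987633638851, 1181136688213) ≈ -5.9160)
Add(1859891, h) = Add(1859891, Rational(-6987633638851, 1181136688213)) = Rational(2196778508543525932, 1181136688213)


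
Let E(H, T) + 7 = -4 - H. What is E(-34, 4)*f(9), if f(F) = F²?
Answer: 1863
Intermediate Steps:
E(H, T) = -11 - H (E(H, T) = -7 + (-4 - H) = -11 - H)
E(-34, 4)*f(9) = (-11 - 1*(-34))*9² = (-11 + 34)*81 = 23*81 = 1863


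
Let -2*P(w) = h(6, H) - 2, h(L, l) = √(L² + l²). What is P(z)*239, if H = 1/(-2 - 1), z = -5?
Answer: 239 - 1195*√13/6 ≈ -479.11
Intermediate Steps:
H = -⅓ (H = 1/(-3) = -⅓ ≈ -0.33333)
P(w) = 1 - 5*√13/6 (P(w) = -(√(6² + (-⅓)²) - 2)/2 = -(√(36 + ⅑) - 2)/2 = -(√(325/9) - 2)/2 = -(5*√13/3 - 2)/2 = -(-2 + 5*√13/3)/2 = 1 - 5*√13/6)
P(z)*239 = (1 - 5*√13/6)*239 = 239 - 1195*√13/6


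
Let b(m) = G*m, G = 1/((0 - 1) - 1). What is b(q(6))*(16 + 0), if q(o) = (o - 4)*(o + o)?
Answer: -192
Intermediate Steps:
q(o) = 2*o*(-4 + o) (q(o) = (-4 + o)*(2*o) = 2*o*(-4 + o))
G = -1/2 (G = 1/(-1 - 1) = 1/(-2) = -1/2 ≈ -0.50000)
b(m) = -m/2
b(q(6))*(16 + 0) = (-6*(-4 + 6))*(16 + 0) = -6*2*16 = -1/2*24*16 = -12*16 = -192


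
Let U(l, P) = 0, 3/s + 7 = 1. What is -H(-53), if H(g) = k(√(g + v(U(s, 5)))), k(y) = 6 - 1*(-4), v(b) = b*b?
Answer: -10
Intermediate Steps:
s = -½ (s = 3/(-7 + 1) = 3/(-6) = 3*(-⅙) = -½ ≈ -0.50000)
v(b) = b²
k(y) = 10 (k(y) = 6 + 4 = 10)
H(g) = 10
-H(-53) = -1*10 = -10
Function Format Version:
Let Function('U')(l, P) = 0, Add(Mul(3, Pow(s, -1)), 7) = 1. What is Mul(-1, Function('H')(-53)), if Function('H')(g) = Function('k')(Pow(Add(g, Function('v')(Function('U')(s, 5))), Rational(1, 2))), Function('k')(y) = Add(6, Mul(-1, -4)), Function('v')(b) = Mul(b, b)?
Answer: -10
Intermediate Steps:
s = Rational(-1, 2) (s = Mul(3, Pow(Add(-7, 1), -1)) = Mul(3, Pow(-6, -1)) = Mul(3, Rational(-1, 6)) = Rational(-1, 2) ≈ -0.50000)
Function('v')(b) = Pow(b, 2)
Function('k')(y) = 10 (Function('k')(y) = Add(6, 4) = 10)
Function('H')(g) = 10
Mul(-1, Function('H')(-53)) = Mul(-1, 10) = -10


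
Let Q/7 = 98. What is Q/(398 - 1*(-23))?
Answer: 686/421 ≈ 1.6295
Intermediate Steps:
Q = 686 (Q = 7*98 = 686)
Q/(398 - 1*(-23)) = 686/(398 - 1*(-23)) = 686/(398 + 23) = 686/421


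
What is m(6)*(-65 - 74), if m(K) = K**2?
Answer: -5004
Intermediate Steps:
m(6)*(-65 - 74) = 6**2*(-65 - 74) = 36*(-139) = -5004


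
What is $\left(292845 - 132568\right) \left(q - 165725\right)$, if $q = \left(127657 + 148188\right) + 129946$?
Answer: $38477058282$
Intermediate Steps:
$q = 405791$ ($q = 275845 + 129946 = 405791$)
$\left(292845 - 132568\right) \left(q - 165725\right) = \left(292845 - 132568\right) \left(405791 - 165725\right) = 160277 \cdot 240066 = 38477058282$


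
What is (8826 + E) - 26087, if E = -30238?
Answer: -47499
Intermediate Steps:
(8826 + E) - 26087 = (8826 - 30238) - 26087 = -21412 - 26087 = -47499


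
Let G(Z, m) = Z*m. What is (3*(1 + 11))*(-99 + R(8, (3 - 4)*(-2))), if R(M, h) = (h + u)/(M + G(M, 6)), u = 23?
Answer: -49671/14 ≈ -3547.9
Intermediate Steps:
R(M, h) = (23 + h)/(7*M) (R(M, h) = (h + 23)/(M + M*6) = (23 + h)/(M + 6*M) = (23 + h)/((7*M)) = (23 + h)*(1/(7*M)) = (23 + h)/(7*M))
(3*(1 + 11))*(-99 + R(8, (3 - 4)*(-2))) = (3*(1 + 11))*(-99 + (⅐)*(23 + (3 - 4)*(-2))/8) = (3*12)*(-99 + (⅐)*(⅛)*(23 - 1*(-2))) = 36*(-99 + (⅐)*(⅛)*(23 + 2)) = 36*(-99 + (⅐)*(⅛)*25) = 36*(-99 + 25/56) = 36*(-5519/56) = -49671/14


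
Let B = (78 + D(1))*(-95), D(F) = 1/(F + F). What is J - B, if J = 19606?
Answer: 54127/2 ≈ 27064.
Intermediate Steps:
D(F) = 1/(2*F)
B = -14915/2 (B = (78 + (½)/1)*(-95) = (78 + (½)*1)*(-95) = (78 + ½)*(-95) = (157/2)*(-95) = -14915/2 ≈ -7457.5)
J - B = 19606 - 1*(-14915/2) = 19606 + 14915/2 = 54127/2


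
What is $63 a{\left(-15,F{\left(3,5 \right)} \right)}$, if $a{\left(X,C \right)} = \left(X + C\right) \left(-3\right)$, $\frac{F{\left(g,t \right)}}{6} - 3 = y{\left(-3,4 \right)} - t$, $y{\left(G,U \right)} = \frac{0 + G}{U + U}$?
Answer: $\frac{22113}{4} \approx 5528.3$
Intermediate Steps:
$y{\left(G,U \right)} = \frac{G}{2 U}$
$F{\left(g,t \right)} = \frac{63}{4} - 6 t$ ($F{\left(g,t \right)} = 18 + 6 \left(\frac{1}{2} \left(-3\right) \frac{1}{4} - t\right) = 18 + 6 \left(- \frac{3}{8} - t\right) = 18 - \left(\frac{9}{4} + 6 t\right) = \frac{63}{4} - 6 t$)
$a{\left(X,C \right)} = - 3 C - 3 X$ ($a{\left(X,C \right)} = \left(C + X\right) \left(-3\right) = - 3 C - 3 X$)
$63 a{\left(-15,F{\left(3,5 \right)} \right)} = 63 \left(- 3 \left(\frac{63}{4} - 30\right) - -45\right) = 63 \left(- 3 \left(\frac{63}{4} - 30\right) + 45\right) = 63 \left(\left(-3\right) \left(- \frac{57}{4}\right) + 45\right) = 63 \left(\frac{171}{4} + 45\right) = 63 \cdot \frac{351}{4} = \frac{22113}{4}$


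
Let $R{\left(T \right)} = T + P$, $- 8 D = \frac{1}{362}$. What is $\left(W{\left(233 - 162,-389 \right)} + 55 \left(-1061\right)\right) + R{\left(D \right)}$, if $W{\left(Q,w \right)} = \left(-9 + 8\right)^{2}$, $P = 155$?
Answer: $- \frac{168544305}{2896} \approx -58199.0$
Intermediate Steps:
$D = - \frac{1}{2896}$ ($D = - \frac{1}{8 \cdot 362} = \left(- \frac{1}{8}\right) \frac{1}{362} = - \frac{1}{2896} \approx -0.0003453$)
$W{\left(Q,w \right)} = 1$ ($W{\left(Q,w \right)} = \left(-1\right)^{2} = 1$)
$R{\left(T \right)} = 155 + T$ ($R{\left(T \right)} = T + 155 = 155 + T$)
$\left(W{\left(233 - 162,-389 \right)} + 55 \left(-1061\right)\right) + R{\left(D \right)} = \left(1 + 55 \left(-1061\right)\right) + \left(155 - \frac{1}{2896}\right) = \left(1 - 58355\right) + \frac{448879}{2896} = -58354 + \frac{448879}{2896} = - \frac{168544305}{2896}$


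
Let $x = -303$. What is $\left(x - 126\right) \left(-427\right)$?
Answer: $183183$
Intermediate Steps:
$\left(x - 126\right) \left(-427\right) = \left(-303 - 126\right) \left(-427\right) = \left(-429\right) \left(-427\right) = 183183$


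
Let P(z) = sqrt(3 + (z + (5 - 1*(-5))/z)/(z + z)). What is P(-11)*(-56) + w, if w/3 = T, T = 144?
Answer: 432 - 28*sqrt(1714)/11 ≈ 326.62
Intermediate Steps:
w = 432 (w = 3*144 = 432)
P(z) = sqrt(3 + (z + 10/z)/(2*z)) (P(z) = sqrt(3 + (z + (5 + 5)/z)/((2*z))) = sqrt(3 + (z + 10/z)*(1/(2*z))) = sqrt(3 + (z + 10/z)/(2*z)))
P(-11)*(-56) + w = (sqrt(14 + 20/(-11)**2)/2)*(-56) + 432 = (sqrt(14 + 20*(1/121))/2)*(-56) + 432 = (sqrt(14 + 20/121)/2)*(-56) + 432 = (sqrt(1714/121)/2)*(-56) + 432 = ((sqrt(1714)/11)/2)*(-56) + 432 = (sqrt(1714)/22)*(-56) + 432 = -28*sqrt(1714)/11 + 432 = 432 - 28*sqrt(1714)/11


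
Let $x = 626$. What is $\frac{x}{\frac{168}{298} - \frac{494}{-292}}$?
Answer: $\frac{13618004}{49067} \approx 277.54$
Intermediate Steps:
$\frac{x}{\frac{168}{298} - \frac{494}{-292}} = \frac{626}{\frac{168}{298} - \frac{494}{-292}} = \frac{626}{168 \cdot \frac{1}{298} - - \frac{247}{146}} = \frac{626}{\frac{84}{149} + \frac{247}{146}} = \frac{626}{\frac{49067}{21754}} = 626 \cdot \frac{21754}{49067} = \frac{13618004}{49067}$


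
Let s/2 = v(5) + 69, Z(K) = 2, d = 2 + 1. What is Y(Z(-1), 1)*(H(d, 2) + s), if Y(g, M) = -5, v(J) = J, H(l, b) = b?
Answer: -750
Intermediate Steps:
d = 3
s = 148 (s = 2*(5 + 69) = 2*74 = 148)
Y(Z(-1), 1)*(H(d, 2) + s) = -5*(2 + 148) = -5*150 = -750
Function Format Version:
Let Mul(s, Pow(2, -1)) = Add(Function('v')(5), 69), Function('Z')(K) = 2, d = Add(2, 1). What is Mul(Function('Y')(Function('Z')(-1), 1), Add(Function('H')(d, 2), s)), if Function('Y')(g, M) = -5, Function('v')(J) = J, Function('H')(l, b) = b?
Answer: -750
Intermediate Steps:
d = 3
s = 148 (s = Mul(2, Add(5, 69)) = Mul(2, 74) = 148)
Mul(Function('Y')(Function('Z')(-1), 1), Add(Function('H')(d, 2), s)) = Mul(-5, Add(2, 148)) = Mul(-5, 150) = -750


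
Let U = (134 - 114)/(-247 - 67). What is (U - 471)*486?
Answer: -35943102/157 ≈ -2.2894e+5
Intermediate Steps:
U = -10/157 (U = 20/(-314) = 20*(-1/314) = -10/157 ≈ -0.063694)
(U - 471)*486 = (-10/157 - 471)*486 = -73957/157*486 = -35943102/157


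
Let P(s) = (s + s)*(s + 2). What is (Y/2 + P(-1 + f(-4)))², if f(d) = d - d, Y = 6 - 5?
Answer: 9/4 ≈ 2.2500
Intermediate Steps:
Y = 1
f(d) = 0
P(s) = 2*s*(2 + s) (P(s) = (2*s)*(2 + s) = 2*s*(2 + s))
(Y/2 + P(-1 + f(-4)))² = (1/2 + 2*(-1 + 0)*(2 + (-1 + 0)))² = (1*(½) + 2*(-1)*(2 - 1))² = (½ + 2*(-1)*1)² = (½ - 2)² = (-3/2)² = 9/4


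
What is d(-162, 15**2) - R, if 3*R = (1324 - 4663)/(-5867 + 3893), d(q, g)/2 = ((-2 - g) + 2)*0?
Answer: -53/94 ≈ -0.56383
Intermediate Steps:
d(q, g) = 0 (d(q, g) = 2*(((-2 - g) + 2)*0) = 2*(-g*0) = 2*0 = 0)
R = 53/94 (R = ((1324 - 4663)/(-5867 + 3893))/3 = (-3339/(-1974))/3 = (-3339*(-1/1974))/3 = (1/3)*(159/94) = 53/94 ≈ 0.56383)
d(-162, 15**2) - R = 0 - 1*53/94 = 0 - 53/94 = -53/94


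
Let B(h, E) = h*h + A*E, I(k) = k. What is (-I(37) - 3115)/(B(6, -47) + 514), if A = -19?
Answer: -3152/1443 ≈ -2.1843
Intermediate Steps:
B(h, E) = h² - 19*E (B(h, E) = h*h - 19*E = h² - 19*E)
(-I(37) - 3115)/(B(6, -47) + 514) = (-1*37 - 3115)/((6² - 19*(-47)) + 514) = (-37 - 3115)/((36 + 893) + 514) = -3152/(929 + 514) = -3152/1443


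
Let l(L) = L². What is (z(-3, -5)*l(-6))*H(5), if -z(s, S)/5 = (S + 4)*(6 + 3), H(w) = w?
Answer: 8100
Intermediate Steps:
z(s, S) = -180 - 45*S (z(s, S) = -5*(S + 4)*(6 + 3) = -5*(4 + S)*9 = -5*(36 + 9*S) = -180 - 45*S)
(z(-3, -5)*l(-6))*H(5) = ((-180 - 45*(-5))*(-6)²)*5 = ((-180 + 225)*36)*5 = (45*36)*5 = 1620*5 = 8100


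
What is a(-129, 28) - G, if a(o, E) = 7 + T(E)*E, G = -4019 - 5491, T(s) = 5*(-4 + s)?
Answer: 12877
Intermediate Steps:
T(s) = -20 + 5*s
G = -9510
a(o, E) = 7 + E*(-20 + 5*E) (a(o, E) = 7 + (-20 + 5*E)*E = 7 + E*(-20 + 5*E))
a(-129, 28) - G = (7 + 5*28*(-4 + 28)) - 1*(-9510) = (7 + 5*28*24) + 9510 = (7 + 3360) + 9510 = 3367 + 9510 = 12877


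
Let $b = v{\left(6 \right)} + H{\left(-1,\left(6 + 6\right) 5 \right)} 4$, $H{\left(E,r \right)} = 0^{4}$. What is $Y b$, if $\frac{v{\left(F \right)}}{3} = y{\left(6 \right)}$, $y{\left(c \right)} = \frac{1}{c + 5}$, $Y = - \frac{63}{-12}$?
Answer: $\frac{63}{44} \approx 1.4318$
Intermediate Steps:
$H{\left(E,r \right)} = 0$
$Y = \frac{21}{4}$ ($Y = \left(-63\right) \left(- \frac{1}{12}\right) = \frac{21}{4} \approx 5.25$)
$y{\left(c \right)} = \frac{1}{5 + c}$
$v{\left(F \right)} = \frac{3}{11}$ ($v{\left(F \right)} = \frac{3}{5 + 6} = \frac{3}{11}$)
$b = \frac{3}{11}$ ($b = \frac{3}{11} + 0 \cdot 4 = \frac{3}{11} + 0 = \frac{3}{11} \approx 0.27273$)
$Y b = \frac{21}{4} \cdot \frac{3}{11} = \frac{63}{44}$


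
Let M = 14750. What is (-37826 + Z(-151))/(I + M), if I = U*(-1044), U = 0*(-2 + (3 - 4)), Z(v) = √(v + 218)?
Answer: -18913/7375 + √67/14750 ≈ -2.5639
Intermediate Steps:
Z(v) = √(218 + v)
U = 0 (U = 0*(-2 - 1) = 0*(-3) = 0)
I = 0 (I = 0*(-1044) = 0)
(-37826 + Z(-151))/(I + M) = (-37826 + √(218 - 151))/(0 + 14750) = (-37826 + √67)/14750 = (-37826 + √67)*(1/14750) = -18913/7375 + √67/14750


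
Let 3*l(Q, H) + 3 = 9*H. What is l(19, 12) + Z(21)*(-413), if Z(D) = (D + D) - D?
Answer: -8638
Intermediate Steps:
Z(D) = D (Z(D) = 2*D - D = D)
l(Q, H) = -1 + 3*H (l(Q, H) = -1 + (9*H)/3 = -1 + 3*H)
l(19, 12) + Z(21)*(-413) = (-1 + 3*12) + 21*(-413) = (-1 + 36) - 8673 = 35 - 8673 = -8638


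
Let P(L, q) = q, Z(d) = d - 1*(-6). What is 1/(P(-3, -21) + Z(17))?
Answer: 1/2 ≈ 0.50000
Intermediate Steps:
Z(d) = 6 + d (Z(d) = d + 6 = 6 + d)
1/(P(-3, -21) + Z(17)) = 1/(-21 + (6 + 17)) = 1/(-21 + 23) = 1/2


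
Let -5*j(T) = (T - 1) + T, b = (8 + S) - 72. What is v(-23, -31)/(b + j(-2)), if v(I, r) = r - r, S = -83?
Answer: 0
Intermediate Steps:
v(I, r) = 0
b = -147 (b = (8 - 83) - 72 = -75 - 72 = -147)
j(T) = 1/5 - 2*T/5 (j(T) = -((T - 1) + T)/5 = -((-1 + T) + T)/5 = -(-1 + 2*T)/5 = 1/5 - 2*T/5)
v(-23, -31)/(b + j(-2)) = 0/(-147 + (1/5 - 2/5*(-2))) = 0/(-147 + (1/5 + 4/5)) = 0/(-147 + 1) = 0/(-146) = 0*(-1/146) = 0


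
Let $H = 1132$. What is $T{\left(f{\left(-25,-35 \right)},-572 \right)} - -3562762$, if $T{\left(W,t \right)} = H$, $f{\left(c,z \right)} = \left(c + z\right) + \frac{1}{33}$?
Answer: $3563894$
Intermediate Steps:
$f{\left(c,z \right)} = \frac{1}{33} + c + z$ ($f{\left(c,z \right)} = \left(c + z\right) + \frac{1}{33} = \frac{1}{33} + c + z$)
$T{\left(W,t \right)} = 1132$
$T{\left(f{\left(-25,-35 \right)},-572 \right)} - -3562762 = 1132 - -3562762 = 1132 + 3562762 = 3563894$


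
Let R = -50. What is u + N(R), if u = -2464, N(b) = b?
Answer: -2514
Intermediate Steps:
u + N(R) = -2464 - 50 = -2514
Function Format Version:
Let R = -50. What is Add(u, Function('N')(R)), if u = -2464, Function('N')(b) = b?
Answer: -2514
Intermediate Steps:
Add(u, Function('N')(R)) = Add(-2464, -50) = -2514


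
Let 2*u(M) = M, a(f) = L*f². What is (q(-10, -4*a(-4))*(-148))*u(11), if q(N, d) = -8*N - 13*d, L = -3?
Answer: 1966624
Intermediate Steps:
a(f) = -3*f²
u(M) = M/2
q(N, d) = -13*d - 8*N
(q(-10, -4*a(-4))*(-148))*u(11) = ((-(-52)*(-3*(-4)²) - 8*(-10))*(-148))*((½)*11) = ((-(-52)*(-3*16) + 80)*(-148))*(11/2) = ((-(-52)*(-48) + 80)*(-148))*(11/2) = ((-13*192 + 80)*(-148))*(11/2) = ((-2496 + 80)*(-148))*(11/2) = -2416*(-148)*(11/2) = 357568*(11/2) = 1966624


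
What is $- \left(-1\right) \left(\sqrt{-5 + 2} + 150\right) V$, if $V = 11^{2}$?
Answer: $18150 + 121 i \sqrt{3} \approx 18150.0 + 209.58 i$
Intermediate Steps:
$V = 121$
$- \left(-1\right) \left(\sqrt{-5 + 2} + 150\right) V = - \left(-1\right) \left(\sqrt{-5 + 2} + 150\right) 121 = - \left(-1\right) \left(\sqrt{-3} + 150\right) 121 = - \left(-1\right) \left(i \sqrt{3} + 150\right) 121 = - \left(-1\right) \left(150 + i \sqrt{3}\right) 121 = - \left(-1\right) \left(18150 + 121 i \sqrt{3}\right) = - (-18150 - 121 i \sqrt{3}) = 18150 + 121 i \sqrt{3}$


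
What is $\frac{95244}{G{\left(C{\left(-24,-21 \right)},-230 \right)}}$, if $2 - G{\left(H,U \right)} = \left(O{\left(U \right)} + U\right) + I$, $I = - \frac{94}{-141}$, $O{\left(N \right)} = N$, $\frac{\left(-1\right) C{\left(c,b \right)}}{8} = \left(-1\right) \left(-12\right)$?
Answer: $\frac{71433}{346} \approx 206.45$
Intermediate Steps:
$C{\left(c,b \right)} = -96$ ($C{\left(c,b \right)} = - 8 \left(\left(-1\right) \left(-12\right)\right) = \left(-8\right) 12 = -96$)
$I = \frac{2}{3}$ ($I = \left(-94\right) \left(- \frac{1}{141}\right) = \frac{2}{3} \approx 0.66667$)
$G{\left(H,U \right)} = \frac{4}{3} - 2 U$ ($G{\left(H,U \right)} = 2 - \left(\left(U + U\right) + \frac{2}{3}\right) = 2 - \left(2 U + \frac{2}{3}\right) = 2 - \left(\frac{2}{3} + 2 U\right) = \frac{4}{3} - 2 U$)
$\frac{95244}{G{\left(C{\left(-24,-21 \right)},-230 \right)}} = \frac{95244}{\frac{4}{3} - -460} = \frac{95244}{\frac{4}{3} + 460} = \frac{95244}{\frac{1384}{3}} = 95244 \cdot \frac{3}{1384} = \frac{71433}{346}$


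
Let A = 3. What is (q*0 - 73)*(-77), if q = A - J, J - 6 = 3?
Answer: 5621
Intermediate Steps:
J = 9 (J = 6 + 3 = 9)
q = -6 (q = 3 - 1*9 = 3 - 9 = -6)
(q*0 - 73)*(-77) = (-6*0 - 73)*(-77) = (0 - 73)*(-77) = -73*(-77) = 5621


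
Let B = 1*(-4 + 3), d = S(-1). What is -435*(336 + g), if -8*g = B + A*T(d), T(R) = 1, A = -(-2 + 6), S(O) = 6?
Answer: -1171455/8 ≈ -1.4643e+5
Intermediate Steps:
A = -4 (A = -1*4 = -4)
d = 6
B = -1 (B = 1*(-1) = -1)
g = 5/8 (g = -(-1 - 4*1)/8 = -(-1 - 4)/8 = -1/8*(-5) = 5/8 ≈ 0.62500)
-435*(336 + g) = -435*(336 + 5/8) = -435*2693/8 = -1171455/8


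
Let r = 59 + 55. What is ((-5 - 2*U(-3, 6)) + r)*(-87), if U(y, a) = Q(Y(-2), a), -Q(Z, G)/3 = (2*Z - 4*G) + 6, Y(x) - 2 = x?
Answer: -87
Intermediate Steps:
Y(x) = 2 + x
Q(Z, G) = -18 - 6*Z + 12*G (Q(Z, G) = -3*((2*Z - 4*G) + 6) = -3*((-4*G + 2*Z) + 6) = -3*(6 - 4*G + 2*Z) = -18 - 6*Z + 12*G)
r = 114
U(y, a) = -18 + 12*a (U(y, a) = -18 - 6*(2 - 2) + 12*a = -18 - 6*0 + 12*a = -18 + 0 + 12*a = -18 + 12*a)
((-5 - 2*U(-3, 6)) + r)*(-87) = ((-5 - 2*(-18 + 12*6)) + 114)*(-87) = ((-5 - 2*(-18 + 72)) + 114)*(-87) = ((-5 - 2*54) + 114)*(-87) = ((-5 - 108) + 114)*(-87) = (-113 + 114)*(-87) = 1*(-87) = -87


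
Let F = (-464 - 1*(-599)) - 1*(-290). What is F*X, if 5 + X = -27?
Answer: -13600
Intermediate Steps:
X = -32 (X = -5 - 27 = -32)
F = 425 (F = (-464 + 599) + 290 = 135 + 290 = 425)
F*X = 425*(-32) = -13600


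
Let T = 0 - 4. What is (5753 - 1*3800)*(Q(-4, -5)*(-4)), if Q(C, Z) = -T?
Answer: -31248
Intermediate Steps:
T = -4
Q(C, Z) = 4 (Q(C, Z) = -1*(-4) = 4)
(5753 - 1*3800)*(Q(-4, -5)*(-4)) = (5753 - 1*3800)*(4*(-4)) = (5753 - 3800)*(-16) = 1953*(-16) = -31248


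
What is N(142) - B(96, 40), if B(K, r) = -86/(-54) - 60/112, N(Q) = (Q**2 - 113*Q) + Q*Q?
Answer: 18356393/756 ≈ 24281.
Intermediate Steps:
N(Q) = -113*Q + 2*Q**2 (N(Q) = (Q**2 - 113*Q) + Q**2 = -113*Q + 2*Q**2)
B(K, r) = 799/756 (B(K, r) = -86*(-1/54) - 60*1/112 = 43/27 - 15/28 = 799/756)
N(142) - B(96, 40) = 142*(-113 + 2*142) - 1*799/756 = 142*(-113 + 284) - 799/756 = 142*171 - 799/756 = 24282 - 799/756 = 18356393/756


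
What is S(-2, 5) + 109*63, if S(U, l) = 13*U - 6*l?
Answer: 6811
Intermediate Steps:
S(U, l) = -6*l + 13*U
S(-2, 5) + 109*63 = (-6*5 + 13*(-2)) + 109*63 = (-30 - 26) + 6867 = -56 + 6867 = 6811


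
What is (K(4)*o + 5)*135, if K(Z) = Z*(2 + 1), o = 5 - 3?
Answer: 3915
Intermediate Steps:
o = 2
K(Z) = 3*Z (K(Z) = Z*3 = 3*Z)
(K(4)*o + 5)*135 = ((3*4)*2 + 5)*135 = (12*2 + 5)*135 = (24 + 5)*135 = 29*135 = 3915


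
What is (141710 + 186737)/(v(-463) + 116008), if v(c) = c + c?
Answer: 328447/115082 ≈ 2.8540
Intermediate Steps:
v(c) = 2*c
(141710 + 186737)/(v(-463) + 116008) = (141710 + 186737)/(2*(-463) + 116008) = 328447/(-926 + 116008) = 328447/115082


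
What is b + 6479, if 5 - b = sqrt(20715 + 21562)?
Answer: 6484 - sqrt(42277) ≈ 6278.4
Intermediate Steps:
b = 5 - sqrt(42277) (b = 5 - sqrt(20715 + 21562) = 5 - sqrt(42277) ≈ -200.61)
b + 6479 = (5 - sqrt(42277)) + 6479 = 6484 - sqrt(42277)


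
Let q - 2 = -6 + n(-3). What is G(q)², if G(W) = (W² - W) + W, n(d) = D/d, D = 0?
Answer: 256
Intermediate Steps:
n(d) = 0 (n(d) = 0/d = 0)
q = -4 (q = 2 + (-6 + 0) = 2 - 6 = -4)
G(W) = W²
G(q)² = ((-4)²)² = 16² = 256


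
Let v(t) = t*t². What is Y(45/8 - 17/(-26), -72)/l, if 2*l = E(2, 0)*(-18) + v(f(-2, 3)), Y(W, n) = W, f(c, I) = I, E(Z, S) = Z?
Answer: -653/468 ≈ -1.3953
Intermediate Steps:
v(t) = t³
l = -9/2 (l = (2*(-18) + 3³)/2 = (-36 + 27)/2 = (½)*(-9) = -9/2 ≈ -4.5000)
Y(45/8 - 17/(-26), -72)/l = (45/8 - 17/(-26))/(-9/2) = (45*(⅛) - 17*(-1/26))*(-2/9) = (45/8 + 17/26)*(-2/9) = (653/104)*(-2/9) = -653/468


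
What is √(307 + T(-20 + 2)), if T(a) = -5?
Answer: √302 ≈ 17.378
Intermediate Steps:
√(307 + T(-20 + 2)) = √(307 - 5) = √302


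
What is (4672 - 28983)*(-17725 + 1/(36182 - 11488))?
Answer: 10640952633339/24694 ≈ 4.3091e+8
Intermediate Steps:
(4672 - 28983)*(-17725 + 1/(36182 - 11488)) = -24311*(-17725 + 1/24694) = -24311*(-437701149/24694) = 10640952633339/24694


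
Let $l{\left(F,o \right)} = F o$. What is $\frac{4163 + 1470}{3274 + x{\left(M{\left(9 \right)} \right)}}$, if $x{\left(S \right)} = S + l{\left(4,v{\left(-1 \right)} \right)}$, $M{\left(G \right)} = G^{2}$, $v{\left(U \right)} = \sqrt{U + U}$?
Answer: $\frac{18898715}{11256057} - \frac{22532 i \sqrt{2}}{11256057} \approx 1.679 - 0.0028309 i$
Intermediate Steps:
$v{\left(U \right)} = \sqrt{2} \sqrt{U}$ ($v{\left(U \right)} = \sqrt{2 U} = \sqrt{2} \sqrt{U}$)
$x{\left(S \right)} = S + 4 i \sqrt{2}$ ($x{\left(S \right)} = S + 4 \sqrt{2} \sqrt{-1} = S + 4 \sqrt{2} i = S + 4 i \sqrt{2}$)
$\frac{4163 + 1470}{3274 + x{\left(M{\left(9 \right)} \right)}} = \frac{4163 + 1470}{3274 + \left(9^{2} + 4 i \sqrt{2}\right)} = \frac{5633}{3274 + \left(81 + 4 i \sqrt{2}\right)} = \frac{5633}{3355 + 4 i \sqrt{2}}$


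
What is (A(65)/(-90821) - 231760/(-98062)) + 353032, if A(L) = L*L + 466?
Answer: 1572077482958491/4453044451 ≈ 3.5303e+5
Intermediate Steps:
A(L) = 466 + L² (A(L) = L² + 466 = 466 + L²)
(A(65)/(-90821) - 231760/(-98062)) + 353032 = ((466 + 65²)/(-90821) - 231760/(-98062)) + 353032 = ((466 + 4225)*(-1/90821) - 231760*(-1/98062)) + 353032 = (4691*(-1/90821) + 115880/49031) + 353032 = (-4691/90821 + 115880/49031) + 353032 = 10294333059/4453044451 + 353032 = 1572077482958491/4453044451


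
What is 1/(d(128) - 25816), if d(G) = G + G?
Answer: -1/25560 ≈ -3.9124e-5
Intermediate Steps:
d(G) = 2*G
1/(d(128) - 25816) = 1/(2*128 - 25816) = 1/(256 - 25816) = 1/(-25560) = -1/25560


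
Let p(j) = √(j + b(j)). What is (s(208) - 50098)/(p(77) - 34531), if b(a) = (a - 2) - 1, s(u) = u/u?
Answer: 576633169/397463270 + 16699*√151/397463270 ≈ 1.4513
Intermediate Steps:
s(u) = 1
b(a) = -3 + a (b(a) = (-2 + a) - 1 = -3 + a)
p(j) = √(-3 + 2*j) (p(j) = √(j + (-3 + j)) = √(-3 + 2*j))
(s(208) - 50098)/(p(77) - 34531) = (1 - 50098)/(√(-3 + 2*77) - 34531) = -50097/(√(-3 + 154) - 34531) = -50097/(√151 - 34531) = -50097/(-34531 + √151)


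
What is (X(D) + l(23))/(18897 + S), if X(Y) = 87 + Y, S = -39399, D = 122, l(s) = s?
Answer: -116/10251 ≈ -0.011316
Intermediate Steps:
(X(D) + l(23))/(18897 + S) = ((87 + 122) + 23)/(18897 - 39399) = (209 + 23)/(-20502) = 232*(-1/20502) = -116/10251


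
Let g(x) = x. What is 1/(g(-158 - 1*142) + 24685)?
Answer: 1/24385 ≈ 4.1009e-5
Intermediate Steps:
1/(g(-158 - 1*142) + 24685) = 1/((-158 - 1*142) + 24685) = 1/((-158 - 142) + 24685) = 1/(-300 + 24685) = 1/24385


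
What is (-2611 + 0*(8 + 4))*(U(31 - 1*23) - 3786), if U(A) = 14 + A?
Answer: 9827804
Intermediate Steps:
(-2611 + 0*(8 + 4))*(U(31 - 1*23) - 3786) = (-2611 + 0*(8 + 4))*((14 + (31 - 1*23)) - 3786) = (-2611 + 0*12)*((14 + (31 - 23)) - 3786) = (-2611 + 0)*((14 + 8) - 3786) = -2611*(22 - 3786) = -2611*(-3764) = 9827804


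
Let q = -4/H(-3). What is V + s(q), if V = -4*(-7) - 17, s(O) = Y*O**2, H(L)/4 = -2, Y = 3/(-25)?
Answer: 1097/100 ≈ 10.970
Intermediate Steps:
Y = -3/25 (Y = 3*(-1/25) = -3/25 ≈ -0.12000)
H(L) = -8 (H(L) = 4*(-2) = -8)
q = 1/2 (q = -4/(-8) = -4*(-1/8) = 1/2 ≈ 0.50000)
s(O) = -3*O**2/25
V = 11 (V = 28 - 17 = 11)
V + s(q) = 11 - 3*(1/2)**2/25 = 11 - 3/25*1/4 = 11 - 3/100 = 1097/100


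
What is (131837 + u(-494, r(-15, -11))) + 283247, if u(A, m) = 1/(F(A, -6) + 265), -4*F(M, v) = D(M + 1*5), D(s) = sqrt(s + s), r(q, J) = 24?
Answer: 233397169396/562289 + 2*I*sqrt(978)/562289 ≈ 4.1508e+5 + 0.00011123*I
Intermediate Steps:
D(s) = sqrt(2)*sqrt(s) (D(s) = sqrt(2*s) = sqrt(2)*sqrt(s))
F(M, v) = -sqrt(2)*sqrt(5 + M)/4 (F(M, v) = -sqrt(2)*sqrt(M + 1*5)/4 = -sqrt(2)*sqrt(M + 5)/4 = -sqrt(2)*sqrt(5 + M)/4)
u(A, m) = 1/(265 - sqrt(10 + 2*A)/4) (u(A, m) = 1/(-sqrt(10 + 2*A)/4 + 265) = 1/(265 - sqrt(10 + 2*A)/4))
(131837 + u(-494, r(-15, -11))) + 283247 = (131837 - 4/(-1060 + sqrt(2)*sqrt(5 - 494))) + 283247 = (131837 - 4/(-1060 + sqrt(2)*sqrt(-489))) + 283247 = (131837 - 4/(-1060 + sqrt(2)*(I*sqrt(489)))) + 283247 = (131837 - 4/(-1060 + I*sqrt(978))) + 283247 = 415084 - 4/(-1060 + I*sqrt(978))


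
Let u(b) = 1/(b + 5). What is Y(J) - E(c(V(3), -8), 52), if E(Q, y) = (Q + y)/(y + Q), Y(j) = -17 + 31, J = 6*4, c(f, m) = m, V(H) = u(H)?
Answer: 13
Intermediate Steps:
u(b) = 1/(5 + b)
V(H) = 1/(5 + H)
J = 24
Y(j) = 14
E(Q, y) = 1 (E(Q, y) = (Q + y)/(Q + y) = 1)
Y(J) - E(c(V(3), -8), 52) = 14 - 1*1 = 14 - 1 = 13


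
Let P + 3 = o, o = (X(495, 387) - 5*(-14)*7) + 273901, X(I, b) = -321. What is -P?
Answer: -274067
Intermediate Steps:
o = 274070 (o = (-321 - 5*(-14)*7) + 273901 = (-321 + 70*7) + 273901 = (-321 + 490) + 273901 = 169 + 273901 = 274070)
P = 274067 (P = -3 + 274070 = 274067)
-P = -1*274067 = -274067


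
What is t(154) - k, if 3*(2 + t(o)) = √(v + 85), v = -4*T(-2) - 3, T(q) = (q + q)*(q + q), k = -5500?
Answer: 5498 + √2 ≈ 5499.4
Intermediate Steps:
T(q) = 4*q² (T(q) = (2*q)*(2*q) = 4*q²)
v = -67 (v = -16*(-2)² - 3 = -16*4 - 3 = -4*16 - 3 = -64 - 3 = -67)
t(o) = -2 + √2 (t(o) = -2 + √(-67 + 85)/3 = -2 + √18/3 = -2 + (3*√2)/3 = -2 + √2)
t(154) - k = (-2 + √2) - 1*(-5500) = (-2 + √2) + 5500 = 5498 + √2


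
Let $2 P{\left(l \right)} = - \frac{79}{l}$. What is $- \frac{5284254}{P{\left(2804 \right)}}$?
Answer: $\frac{29634096432}{79} \approx 3.7512 \cdot 10^{8}$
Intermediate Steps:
$P{\left(l \right)} = - \frac{79}{2 l}$ ($P{\left(l \right)} = \frac{\left(-79\right) \frac{1}{l}}{2} = - \frac{79}{2 l}$)
$- \frac{5284254}{P{\left(2804 \right)}} = - \frac{5284254}{\left(- \frac{79}{2}\right) \frac{1}{2804}} = - \frac{5284254}{- \frac{79}{5608}} = \left(-5284254\right) \left(- \frac{5608}{79}\right) = \frac{29634096432}{79}$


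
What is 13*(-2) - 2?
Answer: -28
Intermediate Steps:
13*(-2) - 2 = -26 - 2 = -28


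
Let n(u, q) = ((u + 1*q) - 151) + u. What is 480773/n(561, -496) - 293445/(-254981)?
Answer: 122727366688/121115975 ≈ 1013.3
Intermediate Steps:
n(u, q) = -151 + q + 2*u (n(u, q) = ((u + q) - 151) + u = ((q + u) - 151) + u = (-151 + q + u) + u = -151 + q + 2*u)
480773/n(561, -496) - 293445/(-254981) = 480773/(-151 - 496 + 2*561) - 293445/(-254981) = 480773/(-151 - 496 + 1122) - 293445*(-1/254981) = 480773/475 + 293445/254981 = 122727366688/121115975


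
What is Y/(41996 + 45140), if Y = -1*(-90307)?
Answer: 12901/12448 ≈ 1.0364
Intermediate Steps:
Y = 90307
Y/(41996 + 45140) = 90307/(41996 + 45140) = 90307/87136 = 90307*(1/87136) = 12901/12448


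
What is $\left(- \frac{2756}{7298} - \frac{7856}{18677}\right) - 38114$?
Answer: $- \frac{2597613947972}{68152373} \approx -38115.0$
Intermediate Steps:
$\left(- \frac{2756}{7298} - \frac{7856}{18677}\right) - 38114 = \left(\left(-2756\right) \frac{1}{7298} - \frac{7856}{18677}\right) - 38114 = \left(- \frac{1378}{3649} - \frac{7856}{18677}\right) - 38114 = - \frac{54403450}{68152373} - 38114 = - \frac{2597613947972}{68152373}$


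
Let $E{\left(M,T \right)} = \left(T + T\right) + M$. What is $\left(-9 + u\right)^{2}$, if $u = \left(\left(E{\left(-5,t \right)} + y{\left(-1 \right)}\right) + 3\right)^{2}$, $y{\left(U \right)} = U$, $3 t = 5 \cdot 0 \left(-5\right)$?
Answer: $0$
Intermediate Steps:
$t = 0$ ($t = \frac{5 \cdot 0 \left(-5\right)}{3} = \frac{0 \left(-5\right)}{3} = \frac{1}{3} \cdot 0 = 0$)
$E{\left(M,T \right)} = M + 2 T$ ($E{\left(M,T \right)} = 2 T + M = M + 2 T$)
$u = 9$ ($u = \left(\left(\left(-5 + 2 \cdot 0\right) - 1\right) + 3\right)^{2} = \left(\left(\left(-5 + 0\right) - 1\right) + 3\right)^{2} = \left(\left(-5 - 1\right) + 3\right)^{2} = \left(-6 + 3\right)^{2} = \left(-3\right)^{2} = 9$)
$\left(-9 + u\right)^{2} = \left(-9 + 9\right)^{2} = 0^{2} = 0$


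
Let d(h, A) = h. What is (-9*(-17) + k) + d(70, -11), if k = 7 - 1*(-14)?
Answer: 244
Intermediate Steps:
k = 21 (k = 7 + 14 = 21)
(-9*(-17) + k) + d(70, -11) = (-9*(-17) + 21) + 70 = (153 + 21) + 70 = 174 + 70 = 244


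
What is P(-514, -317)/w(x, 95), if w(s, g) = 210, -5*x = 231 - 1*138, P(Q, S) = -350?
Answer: -5/3 ≈ -1.6667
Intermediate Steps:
x = -93/5 (x = -(231 - 1*138)/5 = -(231 - 138)/5 = -1/5*93 = -93/5 ≈ -18.600)
P(-514, -317)/w(x, 95) = -350/210 = -350*1/210 = -5/3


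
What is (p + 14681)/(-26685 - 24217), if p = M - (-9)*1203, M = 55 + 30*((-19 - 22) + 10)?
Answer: -24633/50902 ≈ -0.48393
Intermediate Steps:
M = -875 (M = 55 + 30*(-41 + 10) = 55 + 30*(-31) = 55 - 930 = -875)
p = 9952 (p = -875 - (-9)*1203 = -875 - 1*(-10827) = -875 + 10827 = 9952)
(p + 14681)/(-26685 - 24217) = (9952 + 14681)/(-26685 - 24217) = 24633/(-50902) = 24633*(-1/50902) = -24633/50902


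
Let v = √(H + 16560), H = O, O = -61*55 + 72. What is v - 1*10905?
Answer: -10905 + √13277 ≈ -10790.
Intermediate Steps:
O = -3283 (O = -3355 + 72 = -3283)
H = -3283
v = √13277 (v = √(-3283 + 16560) = √13277 ≈ 115.23)
v - 1*10905 = √13277 - 1*10905 = √13277 - 10905 = -10905 + √13277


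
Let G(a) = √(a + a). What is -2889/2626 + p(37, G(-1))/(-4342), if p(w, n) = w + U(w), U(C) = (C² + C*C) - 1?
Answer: -762637/438542 ≈ -1.7390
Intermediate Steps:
U(C) = -1 + 2*C² (U(C) = (C² + C²) - 1 = 2*C² - 1 = -1 + 2*C²)
G(a) = √2*√a (G(a) = √(2*a) = √2*√a)
p(w, n) = -1 + w + 2*w² (p(w, n) = w + (-1 + 2*w²) = -1 + w + 2*w²)
-2889/2626 + p(37, G(-1))/(-4342) = -2889/2626 + (-1 + 37 + 2*37²)/(-4342) = -2889*1/2626 + (-1 + 37 + 2*1369)*(-1/4342) = -2889/2626 + (-1 + 37 + 2738)*(-1/4342) = -2889/2626 + 2774*(-1/4342) = -2889/2626 - 1387/2171 = -762637/438542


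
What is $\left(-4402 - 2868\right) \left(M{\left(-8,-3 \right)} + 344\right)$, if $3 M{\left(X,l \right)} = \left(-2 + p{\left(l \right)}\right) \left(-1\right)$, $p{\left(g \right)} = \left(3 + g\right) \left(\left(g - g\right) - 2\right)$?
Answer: $- \frac{7517180}{3} \approx -2.5057 \cdot 10^{6}$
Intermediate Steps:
$p{\left(g \right)} = -6 - 2 g$ ($p{\left(g \right)} = \left(3 + g\right) \left(0 - 2\right) = \left(3 + g\right) \left(-2\right) = -6 - 2 g$)
$M{\left(X,l \right)} = \frac{8}{3} + \frac{2 l}{3}$ ($M{\left(X,l \right)} = \frac{\left(-2 - \left(6 + 2 l\right)\right) \left(-1\right)}{3} = \frac{\left(-8 - 2 l\right) \left(-1\right)}{3} = \frac{8 + 2 l}{3} = \frac{8}{3} + \frac{2 l}{3}$)
$\left(-4402 - 2868\right) \left(M{\left(-8,-3 \right)} + 344\right) = \left(-4402 - 2868\right) \left(\left(\frac{8}{3} + \frac{2}{3} \left(-3\right)\right) + 344\right) = \left(-4402 - 2868\right) \left(\left(\frac{8}{3} - 2\right) + 344\right) = \left(-4402 - 2868\right) \left(\frac{2}{3} + 344\right) = \left(-7270\right) \frac{1034}{3} = - \frac{7517180}{3}$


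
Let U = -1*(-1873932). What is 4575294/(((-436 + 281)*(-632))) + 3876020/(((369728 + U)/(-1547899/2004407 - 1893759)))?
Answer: -36031255224121736311553/11013661925759380 ≈ -3.2715e+6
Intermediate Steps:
U = 1873932
4575294/(((-436 + 281)*(-632))) + 3876020/(((369728 + U)/(-1547899/2004407 - 1893759))) = 4575294/(((-436 + 281)*(-632))) + 3876020/(((369728 + 1873932)/(-1547899/2004407 - 1893759))) = 4575294/((-155*(-632))) + 3876020/((2243660/(-1547899*1/2004407 - 1893759))) = 4575294/97960 + 3876020/((2243660/(-1547899/2004407 - 1893759))) = 4575294*(1/97960) + 3876020/((2243660/(-3795865343812/2004407))) = 2287647/48980 + 3876020/((2243660*(-2004407/3795865343812))) = 2287647/48980 + 3876020/(-1124301952405/948966335953) = 2287647/48980 + 3876020*(-948966335953/1124301952405) = 2287647/48980 - 735642499496109412/224860390481 = -36031255224121736311553/11013661925759380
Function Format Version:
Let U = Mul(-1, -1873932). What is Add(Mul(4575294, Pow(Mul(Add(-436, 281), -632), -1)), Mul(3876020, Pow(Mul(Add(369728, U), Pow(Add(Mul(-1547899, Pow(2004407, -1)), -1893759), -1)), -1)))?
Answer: Rational(-36031255224121736311553, 11013661925759380) ≈ -3.2715e+6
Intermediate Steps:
U = 1873932
Add(Mul(4575294, Pow(Mul(Add(-436, 281), -632), -1)), Mul(3876020, Pow(Mul(Add(369728, U), Pow(Add(Mul(-1547899, Pow(2004407, -1)), -1893759), -1)), -1))) = Add(Mul(4575294, Pow(Mul(Add(-436, 281), -632), -1)), Mul(3876020, Pow(Mul(Add(369728, 1873932), Pow(Add(Mul(-1547899, Pow(2004407, -1)), -1893759), -1)), -1))) = Add(Mul(4575294, Pow(Mul(-155, -632), -1)), Mul(3876020, Pow(Mul(2243660, Pow(Add(Mul(-1547899, Rational(1, 2004407)), -1893759), -1)), -1))) = Add(Mul(4575294, Pow(97960, -1)), Mul(3876020, Pow(Mul(2243660, Pow(Add(Rational(-1547899, 2004407), -1893759), -1)), -1))) = Add(Mul(4575294, Rational(1, 97960)), Mul(3876020, Pow(Mul(2243660, Pow(Rational(-3795865343812, 2004407), -1)), -1))) = Add(Rational(2287647, 48980), Mul(3876020, Pow(Mul(2243660, Rational(-2004407, 3795865343812)), -1))) = Add(Rational(2287647, 48980), Mul(3876020, Pow(Rational(-1124301952405, 948966335953), -1))) = Add(Rational(2287647, 48980), Mul(3876020, Rational(-948966335953, 1124301952405))) = Add(Rational(2287647, 48980), Rational(-735642499496109412, 224860390481)) = Rational(-36031255224121736311553, 11013661925759380)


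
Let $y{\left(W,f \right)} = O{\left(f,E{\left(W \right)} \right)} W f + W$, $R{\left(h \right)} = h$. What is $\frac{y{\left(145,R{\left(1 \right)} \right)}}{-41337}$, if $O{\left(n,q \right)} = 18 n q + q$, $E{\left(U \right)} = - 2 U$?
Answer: $\frac{798805}{41337} \approx 19.324$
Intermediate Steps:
$O{\left(n,q \right)} = q + 18 n q$ ($O{\left(n,q \right)} = 18 n q + q = q + 18 n q$)
$y{\left(W,f \right)} = W - 2 f W^{2} \left(1 + 18 f\right)$ ($y{\left(W,f \right)} = - 2 W \left(1 + 18 f\right) W f + W = - 2 W^{2} \left(1 + 18 f\right) f + W = - 2 f W^{2} \left(1 + 18 f\right) + W = W - 2 f W^{2} \left(1 + 18 f\right)$)
$\frac{y{\left(145,R{\left(1 \right)} \right)}}{-41337} = \frac{145 \left(1 - 290 \cdot 1 \left(1 + 18 \cdot 1\right)\right)}{-41337} = 145 \left(1 - 290 \cdot 1 \left(1 + 18\right)\right) \left(- \frac{1}{41337}\right) = 145 \left(1 - 290 \cdot 1 \cdot 19\right) \left(- \frac{1}{41337}\right) = 145 \left(1 - 5510\right) \left(- \frac{1}{41337}\right) = 145 \left(-5509\right) \left(- \frac{1}{41337}\right) = \left(-798805\right) \left(- \frac{1}{41337}\right) = \frac{798805}{41337}$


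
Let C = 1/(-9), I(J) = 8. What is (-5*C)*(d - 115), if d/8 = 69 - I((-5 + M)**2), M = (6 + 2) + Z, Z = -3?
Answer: 1865/9 ≈ 207.22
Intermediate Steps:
M = 5 (M = (6 + 2) - 3 = 8 - 3 = 5)
C = -1/9 ≈ -0.11111
d = 488 (d = 8*(69 - 1*8) = 8*(69 - 8) = 8*61 = 488)
(-5*C)*(d - 115) = (-5*(-1/9))*(488 - 115) = (5/9)*373 = 1865/9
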